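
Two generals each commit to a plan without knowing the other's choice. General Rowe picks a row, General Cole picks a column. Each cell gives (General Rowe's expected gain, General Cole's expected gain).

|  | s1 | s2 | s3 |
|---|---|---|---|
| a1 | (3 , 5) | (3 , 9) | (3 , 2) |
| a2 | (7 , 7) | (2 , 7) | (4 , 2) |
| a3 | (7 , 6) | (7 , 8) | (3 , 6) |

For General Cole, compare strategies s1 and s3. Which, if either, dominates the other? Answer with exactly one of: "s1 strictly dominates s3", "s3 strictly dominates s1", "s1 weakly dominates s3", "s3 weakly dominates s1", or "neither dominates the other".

s1's payoffs vs s3's, by General Rowe's action — a1: 5>2, a2: 7>2, a3: 6=6.
s1 is at least as good everywhere and strictly better somewhere (tied only at a3), so s1 weakly but not strictly dominates s3.

s1 weakly dominates s3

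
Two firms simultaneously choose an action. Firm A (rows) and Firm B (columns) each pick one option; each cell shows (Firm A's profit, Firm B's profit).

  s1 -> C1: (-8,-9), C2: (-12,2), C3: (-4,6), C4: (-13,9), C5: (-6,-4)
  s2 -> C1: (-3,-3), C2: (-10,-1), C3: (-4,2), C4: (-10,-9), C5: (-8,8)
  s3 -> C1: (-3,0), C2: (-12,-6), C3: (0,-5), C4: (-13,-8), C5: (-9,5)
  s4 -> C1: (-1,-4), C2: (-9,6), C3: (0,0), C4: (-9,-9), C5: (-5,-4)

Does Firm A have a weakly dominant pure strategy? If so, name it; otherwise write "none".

s4 vs s1: C1: -1>-8, C2: -9>-12, C3: 0>-4, C4: -9>-13, C5: -5>-6.
s4 vs s2: C1: -1>-3, C2: -9>-10, C3: 0>-4, C4: -9>-10, C5: -5>-8.
s4 vs s3: C1: -1>-3, C2: -9>-12, C3: 0=0, C4: -9>-13, C5: -5>-9.
s4 is at least as good as every other strategy against every opponent action, so it is weakly dominant.

s4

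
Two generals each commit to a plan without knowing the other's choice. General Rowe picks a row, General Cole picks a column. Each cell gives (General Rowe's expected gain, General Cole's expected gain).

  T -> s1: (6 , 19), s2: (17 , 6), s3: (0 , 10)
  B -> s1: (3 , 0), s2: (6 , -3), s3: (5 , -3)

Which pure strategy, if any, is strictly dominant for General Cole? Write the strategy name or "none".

s1

s1 vs s2: T: 19>6, B: 0>-3.
s1 vs s3: T: 19>10, B: 0>-3.
s1 strictly beats every other strategy against every opponent action, so it is strictly dominant.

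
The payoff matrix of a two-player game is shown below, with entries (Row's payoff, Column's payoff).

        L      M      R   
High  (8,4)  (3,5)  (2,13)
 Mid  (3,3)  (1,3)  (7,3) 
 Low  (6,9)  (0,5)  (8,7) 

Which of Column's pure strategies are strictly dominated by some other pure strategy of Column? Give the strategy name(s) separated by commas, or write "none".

none

Nothing dominates L: M at Mid (3=3); R at Mid (3=3).
M is not dominated — it holds its own against L at High (5>4); R at Mid (3=3).
R: no other strategy beats it everywhere (L at High (13>4); M at High (13>5)).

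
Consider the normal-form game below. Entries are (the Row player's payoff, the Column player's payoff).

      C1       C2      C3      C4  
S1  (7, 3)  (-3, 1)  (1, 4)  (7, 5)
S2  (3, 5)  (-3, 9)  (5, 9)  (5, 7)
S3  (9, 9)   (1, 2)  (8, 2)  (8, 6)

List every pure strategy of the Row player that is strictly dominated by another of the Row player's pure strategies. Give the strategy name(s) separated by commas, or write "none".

S1: dominated, since S3 does at least as well everywhere (C1: 9>7, C2: 1>-3, C3: 8>1, C4: 8>7).
S2 is strictly dominated by S3 (C1: 9>3, C2: 1>-3, C3: 8>5, C4: 8>5).
S3 is not dominated — it holds its own against S1 at C1 (9>7); S2 at C1 (9>3).

S1, S2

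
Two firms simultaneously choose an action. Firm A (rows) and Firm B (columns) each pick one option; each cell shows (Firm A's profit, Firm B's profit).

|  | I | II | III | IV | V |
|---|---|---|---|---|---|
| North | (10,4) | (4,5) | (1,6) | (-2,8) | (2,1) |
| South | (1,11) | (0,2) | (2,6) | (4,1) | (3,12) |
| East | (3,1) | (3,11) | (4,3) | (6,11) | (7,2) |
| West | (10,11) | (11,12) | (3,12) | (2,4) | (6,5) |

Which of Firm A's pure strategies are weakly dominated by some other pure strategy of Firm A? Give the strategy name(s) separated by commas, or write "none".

North, South

North is weakly dominated by West (I: 10=10, II: 11>4, III: 3>1, IV: 2>-2, V: 6>2).
South: dominated, since East does at least as well everywhere (I: 3>1, II: 3>0, III: 4>2, IV: 6>4, V: 7>3).
East: no other strategy beats it everywhere (North at III (4>1); South at I (3>1); West at III (4>3)).
West: no other strategy beats it everywhere (North at II (11>4); South at I (10>1); East at I (10>3)).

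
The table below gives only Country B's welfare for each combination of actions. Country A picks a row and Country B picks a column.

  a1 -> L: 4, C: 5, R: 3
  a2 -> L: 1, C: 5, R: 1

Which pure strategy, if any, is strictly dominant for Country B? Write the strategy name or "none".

C vs L: a1: 5>4, a2: 5>1.
C vs R: a1: 5>3, a2: 5>1.
C strictly beats every other strategy against every opponent action, so it is strictly dominant.

C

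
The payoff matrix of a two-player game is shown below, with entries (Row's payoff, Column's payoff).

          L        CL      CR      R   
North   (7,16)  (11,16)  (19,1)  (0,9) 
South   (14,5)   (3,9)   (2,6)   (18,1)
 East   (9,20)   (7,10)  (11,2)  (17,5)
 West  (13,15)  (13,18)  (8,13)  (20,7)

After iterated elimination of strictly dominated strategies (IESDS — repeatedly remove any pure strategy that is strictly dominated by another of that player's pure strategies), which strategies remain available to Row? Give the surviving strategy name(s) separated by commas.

Column CR is eliminated: CL beats it against every remaining row (North: 16>1, South: 9>6, East: 10>2, West: 18>13).
For Row, West strictly dominates North on the remaining columns (L: 13>7, CL: 13>11, R: 20>0); eliminate North.
Row's strategy East is strictly dominated by West (L: 13>9, CL: 13>7, R: 20>17) and is removed.
Column L is eliminated: CL beats it against every remaining row (South: 9>5, West: 18>15).
For Row, West strictly dominates South on the remaining columns (CL: 13>3, R: 20>18); eliminate South.
Column's strategy R is strictly dominated by CL (West: 18>7) and is removed.
Among the remaining strategies, none is strictly dominated by another pure strategy of the same player, so the elimination stops.
Surviving strategies — Row: {West}; Column: {CL}.

West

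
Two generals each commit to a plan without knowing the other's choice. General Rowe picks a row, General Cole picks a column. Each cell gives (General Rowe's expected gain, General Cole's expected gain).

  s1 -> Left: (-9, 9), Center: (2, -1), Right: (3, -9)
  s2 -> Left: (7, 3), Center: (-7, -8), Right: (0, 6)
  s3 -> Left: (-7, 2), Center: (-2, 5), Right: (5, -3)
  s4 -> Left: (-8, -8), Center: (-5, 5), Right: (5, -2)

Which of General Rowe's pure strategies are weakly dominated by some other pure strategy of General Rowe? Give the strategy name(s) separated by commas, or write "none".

s4

s1 is not dominated — it holds its own against s2 at Center (2>-7); s3 at Center (2>-2); s4 at Center (2>-5).
s2 is not dominated — it holds its own against s1 at Left (7>-9); s3 at Left (7>-7); s4 at Left (7>-8).
s3: no other strategy beats it everywhere (s1 at Left (-7>-9); s2 at Center (-2>-7); s4 at Left (-7>-8)).
s4: dominated, since s3 does at least as well everywhere (Left: -7>-8, Center: -2>-5, Right: 5=5).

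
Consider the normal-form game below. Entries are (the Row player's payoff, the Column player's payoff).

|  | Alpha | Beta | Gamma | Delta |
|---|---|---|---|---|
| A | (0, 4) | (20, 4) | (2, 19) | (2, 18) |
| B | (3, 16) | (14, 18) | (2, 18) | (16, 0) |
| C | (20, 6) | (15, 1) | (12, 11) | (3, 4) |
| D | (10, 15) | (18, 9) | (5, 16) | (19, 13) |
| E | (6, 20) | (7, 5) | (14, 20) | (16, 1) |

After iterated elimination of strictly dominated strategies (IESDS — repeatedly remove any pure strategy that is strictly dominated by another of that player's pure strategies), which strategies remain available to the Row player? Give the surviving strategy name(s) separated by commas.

C, E

Row B is eliminated: D beats it against every remaining column (Alpha: 10>3, Beta: 18>14, Gamma: 5>2, Delta: 19>16).
The Column player's strategy Beta is strictly dominated by Gamma (A: 19>4, C: 11>1, D: 16>9, E: 20>5) and is removed.
Row A is eliminated: C beats it against every remaining column (Alpha: 20>0, Gamma: 12>2, Delta: 3>2).
Column Delta is eliminated: Alpha beats it against every remaining row (C: 6>4, D: 15>13, E: 20>1).
The Row player's strategy D is strictly dominated by C (Alpha: 20>10, Gamma: 12>5) and is removed.
Among the remaining strategies, none is strictly dominated by another pure strategy of the same player, so the elimination stops.
Surviving strategies — the Row player: {C, E}; the Column player: {Alpha, Gamma}.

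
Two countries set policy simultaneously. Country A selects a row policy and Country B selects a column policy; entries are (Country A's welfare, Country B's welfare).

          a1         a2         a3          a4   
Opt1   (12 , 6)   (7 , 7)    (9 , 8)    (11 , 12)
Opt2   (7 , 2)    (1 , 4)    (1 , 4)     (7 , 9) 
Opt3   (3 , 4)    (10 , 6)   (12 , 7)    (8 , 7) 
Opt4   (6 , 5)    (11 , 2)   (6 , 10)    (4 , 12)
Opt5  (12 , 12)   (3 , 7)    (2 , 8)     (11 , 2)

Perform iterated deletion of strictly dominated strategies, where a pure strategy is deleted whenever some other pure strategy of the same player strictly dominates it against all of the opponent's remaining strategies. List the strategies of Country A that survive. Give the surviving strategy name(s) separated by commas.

Country A's strategy Opt2 is strictly dominated by Opt1 (a1: 12>7, a2: 7>1, a3: 9>1, a4: 11>7) and is removed.
Country B's strategy a2 is strictly dominated by a3 (Opt1: 8>7, Opt3: 7>6, Opt4: 10>2, Opt5: 8>7) and is removed.
For Country A, Opt1 strictly dominates Opt4 on the remaining columns (a1: 12>6, a3: 9>6, a4: 11>4); eliminate Opt4.
Among the remaining strategies, none is strictly dominated by another pure strategy of the same player, so the elimination stops.
Surviving strategies — Country A: {Opt1, Opt3, Opt5}; Country B: {a1, a3, a4}.

Opt1, Opt3, Opt5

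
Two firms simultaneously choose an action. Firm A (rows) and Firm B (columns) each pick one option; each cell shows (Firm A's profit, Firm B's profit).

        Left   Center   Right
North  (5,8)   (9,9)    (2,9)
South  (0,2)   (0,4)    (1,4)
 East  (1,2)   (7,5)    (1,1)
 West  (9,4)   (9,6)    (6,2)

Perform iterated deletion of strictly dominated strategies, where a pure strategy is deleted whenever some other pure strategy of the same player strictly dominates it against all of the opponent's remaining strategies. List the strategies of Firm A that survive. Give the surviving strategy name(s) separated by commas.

For Firm A, North strictly dominates South on the remaining columns (Left: 5>0, Center: 9>0, Right: 2>1); eliminate South.
Firm A's strategy East is strictly dominated by North (Left: 5>1, Center: 9>7, Right: 2>1) and is removed.
For Firm B, Center strictly dominates Left on the remaining rows (North: 9>8, West: 6>4); eliminate Left.
Among the remaining strategies, none is strictly dominated by another pure strategy of the same player, so the elimination stops.
Surviving strategies — Firm A: {North, West}; Firm B: {Center, Right}.

North, West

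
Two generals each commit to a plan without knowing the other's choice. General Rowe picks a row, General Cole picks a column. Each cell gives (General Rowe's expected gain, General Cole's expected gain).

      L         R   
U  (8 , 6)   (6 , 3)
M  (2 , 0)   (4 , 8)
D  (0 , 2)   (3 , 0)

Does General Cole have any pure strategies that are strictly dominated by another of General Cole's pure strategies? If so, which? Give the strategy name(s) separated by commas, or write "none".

none

Nothing dominates L: R at U (6>3).
R: no other strategy beats it everywhere (L at M (8>0)).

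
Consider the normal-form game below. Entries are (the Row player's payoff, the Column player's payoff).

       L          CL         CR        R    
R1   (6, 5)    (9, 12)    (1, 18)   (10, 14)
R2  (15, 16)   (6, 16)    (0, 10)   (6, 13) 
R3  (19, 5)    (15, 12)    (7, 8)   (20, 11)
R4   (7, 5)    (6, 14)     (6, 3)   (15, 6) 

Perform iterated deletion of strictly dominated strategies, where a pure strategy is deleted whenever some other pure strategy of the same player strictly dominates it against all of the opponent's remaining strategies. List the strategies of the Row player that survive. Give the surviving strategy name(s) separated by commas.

For the Row player, R3 strictly dominates R1 on the remaining columns (L: 19>6, CL: 15>9, CR: 7>1, R: 20>10); eliminate R1.
For the Row player, R3 strictly dominates R2 on the remaining columns (L: 19>15, CL: 15>6, CR: 7>0, R: 20>6); eliminate R2.
The Row player's strategy R4 is strictly dominated by R3 (L: 19>7, CL: 15>6, CR: 7>6, R: 20>15) and is removed.
The Column player's strategy L is strictly dominated by CL (R3: 12>5) and is removed.
The Column player's strategy CR is strictly dominated by CL (R3: 12>8) and is removed.
For the Column player, CL strictly dominates R on the remaining rows (R3: 12>11); eliminate R.
Among the remaining strategies, none is strictly dominated by another pure strategy of the same player, so the elimination stops.
Surviving strategies — the Row player: {R3}; the Column player: {CL}.

R3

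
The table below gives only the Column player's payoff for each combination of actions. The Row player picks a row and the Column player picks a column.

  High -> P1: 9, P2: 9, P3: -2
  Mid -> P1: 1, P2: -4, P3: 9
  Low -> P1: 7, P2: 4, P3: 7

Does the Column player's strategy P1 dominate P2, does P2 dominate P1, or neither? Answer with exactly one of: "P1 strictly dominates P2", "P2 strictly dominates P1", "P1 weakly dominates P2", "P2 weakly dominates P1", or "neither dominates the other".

P1 weakly dominates P2

P1's payoffs vs P2's, by the Row player's action — High: 9=9, Mid: 1>-4, Low: 7>4.
P1 is at least as good everywhere and strictly better somewhere (tied only at High), so P1 weakly but not strictly dominates P2.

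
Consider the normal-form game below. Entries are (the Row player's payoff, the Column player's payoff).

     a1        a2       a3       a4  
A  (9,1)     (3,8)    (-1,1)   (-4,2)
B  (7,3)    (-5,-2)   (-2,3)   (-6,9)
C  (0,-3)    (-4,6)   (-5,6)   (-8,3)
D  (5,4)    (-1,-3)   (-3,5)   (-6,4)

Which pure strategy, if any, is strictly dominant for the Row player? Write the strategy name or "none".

A

A vs B: a1: 9>7, a2: 3>-5, a3: -1>-2, a4: -4>-6.
A vs C: a1: 9>0, a2: 3>-4, a3: -1>-5, a4: -4>-8.
A vs D: a1: 9>5, a2: 3>-1, a3: -1>-3, a4: -4>-6.
A strictly beats every other strategy against every opponent action, so it is strictly dominant.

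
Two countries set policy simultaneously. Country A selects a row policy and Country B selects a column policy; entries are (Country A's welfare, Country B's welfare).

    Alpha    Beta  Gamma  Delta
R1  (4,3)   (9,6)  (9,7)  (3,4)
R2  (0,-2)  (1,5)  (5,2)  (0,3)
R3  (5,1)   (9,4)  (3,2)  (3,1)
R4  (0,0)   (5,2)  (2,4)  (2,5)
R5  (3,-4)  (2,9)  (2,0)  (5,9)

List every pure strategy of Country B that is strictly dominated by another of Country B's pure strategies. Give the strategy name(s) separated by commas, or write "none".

Alpha: dominated, since Beta does at least as well everywhere (R1: 6>3, R2: 5>-2, R3: 4>1, R4: 2>0, R5: 9>-4).
Beta is not dominated — it holds its own against Alpha at R1 (6>3); Gamma at R2 (5>2); Delta at R1 (6>4).
Gamma: no other strategy beats it everywhere (Alpha at R1 (7>3); Beta at R1 (7>6); Delta at R1 (7>4)).
Delta is not dominated — it holds its own against Alpha at R1 (4>3); Beta at R4 (5>2); Gamma at R2 (3>2).

Alpha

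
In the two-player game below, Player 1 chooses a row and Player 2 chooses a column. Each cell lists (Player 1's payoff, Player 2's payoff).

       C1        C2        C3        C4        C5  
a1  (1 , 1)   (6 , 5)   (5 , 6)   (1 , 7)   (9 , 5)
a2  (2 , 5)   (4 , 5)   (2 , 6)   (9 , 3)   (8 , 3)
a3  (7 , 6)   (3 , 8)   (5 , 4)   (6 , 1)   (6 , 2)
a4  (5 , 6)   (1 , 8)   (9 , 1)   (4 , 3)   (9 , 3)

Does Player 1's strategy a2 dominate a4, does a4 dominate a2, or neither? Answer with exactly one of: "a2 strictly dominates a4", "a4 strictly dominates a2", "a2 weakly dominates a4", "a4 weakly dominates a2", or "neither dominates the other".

neither dominates the other

a2's payoffs vs a4's, by Player 2's action — C1: 2<5, C2: 4>1, C3: 2<9, C4: 9>4, C5: 8<9.
a2 does better at C2, C4 but worse at C1, C3, C5; neither strategy dominates the other.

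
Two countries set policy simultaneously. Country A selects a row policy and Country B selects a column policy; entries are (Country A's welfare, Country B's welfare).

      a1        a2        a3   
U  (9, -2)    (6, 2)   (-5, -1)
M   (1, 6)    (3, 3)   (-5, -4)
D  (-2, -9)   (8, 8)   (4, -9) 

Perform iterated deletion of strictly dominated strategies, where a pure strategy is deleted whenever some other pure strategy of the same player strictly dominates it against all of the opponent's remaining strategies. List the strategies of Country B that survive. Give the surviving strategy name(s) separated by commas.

Column a3 is eliminated: a2 beats it against every remaining row (U: 2>-1, M: 3>-4, D: 8>-9).
For Country A, U strictly dominates M on the remaining columns (a1: 9>1, a2: 6>3); eliminate M.
For Country B, a2 strictly dominates a1 on the remaining rows (U: 2>-2, D: 8>-9); eliminate a1.
Row U is eliminated: D beats it against every remaining column (a2: 8>6).
Among the remaining strategies, none is strictly dominated by another pure strategy of the same player, so the elimination stops.
Surviving strategies — Country A: {D}; Country B: {a2}.

a2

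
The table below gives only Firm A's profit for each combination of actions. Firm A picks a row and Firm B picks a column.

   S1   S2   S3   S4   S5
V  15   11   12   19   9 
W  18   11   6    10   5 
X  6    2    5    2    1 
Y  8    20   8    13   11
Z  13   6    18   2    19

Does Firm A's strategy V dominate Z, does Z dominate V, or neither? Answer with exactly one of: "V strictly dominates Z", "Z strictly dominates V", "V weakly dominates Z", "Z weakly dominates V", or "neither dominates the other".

Compare V to Z across every action of Firm B: S1: 15>13, S2: 11>6, S3: 12<18, S4: 19>2, S5: 9<19.
V does better at S1, S2, S4 but worse at S3, S5; neither strategy dominates the other.

neither dominates the other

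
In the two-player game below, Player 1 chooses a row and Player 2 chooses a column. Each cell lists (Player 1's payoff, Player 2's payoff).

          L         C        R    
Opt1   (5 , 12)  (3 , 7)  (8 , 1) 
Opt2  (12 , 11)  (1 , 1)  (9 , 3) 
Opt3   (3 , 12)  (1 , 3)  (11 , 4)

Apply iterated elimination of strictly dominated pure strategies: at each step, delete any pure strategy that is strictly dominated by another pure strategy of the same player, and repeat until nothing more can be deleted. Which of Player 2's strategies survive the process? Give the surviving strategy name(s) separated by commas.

Player 2's strategy C is strictly dominated by L (Opt1: 12>7, Opt2: 11>1, Opt3: 12>3) and is removed.
Player 1's strategy Opt1 is strictly dominated by Opt2 (L: 12>5, R: 9>8) and is removed.
For Player 2, L strictly dominates R on the remaining rows (Opt2: 11>3, Opt3: 12>4); eliminate R.
For Player 1, Opt2 strictly dominates Opt3 on the remaining columns (L: 12>3); eliminate Opt3.
Among the remaining strategies, none is strictly dominated by another pure strategy of the same player, so the elimination stops.
Surviving strategies — Player 1: {Opt2}; Player 2: {L}.

L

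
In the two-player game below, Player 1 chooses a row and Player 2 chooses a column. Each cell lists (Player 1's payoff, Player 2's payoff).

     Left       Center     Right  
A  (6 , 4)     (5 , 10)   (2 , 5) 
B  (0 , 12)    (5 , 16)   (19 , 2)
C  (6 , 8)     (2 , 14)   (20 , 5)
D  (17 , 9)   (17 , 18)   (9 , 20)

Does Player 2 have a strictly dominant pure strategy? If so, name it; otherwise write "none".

none

Left fails to dominate Center at A (4<10).
Center fails to dominate Right at D (18<20).
Right fails to dominate Left at B (2<12).
No single strategy dominates all the others.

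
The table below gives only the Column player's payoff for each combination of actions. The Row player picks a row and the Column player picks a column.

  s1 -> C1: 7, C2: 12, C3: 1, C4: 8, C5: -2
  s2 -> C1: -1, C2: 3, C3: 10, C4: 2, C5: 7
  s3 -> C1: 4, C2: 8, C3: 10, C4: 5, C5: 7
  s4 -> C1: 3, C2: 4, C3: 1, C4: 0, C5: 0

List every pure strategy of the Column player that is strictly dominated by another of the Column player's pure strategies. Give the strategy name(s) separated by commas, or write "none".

C1: dominated, since C2 does at least as well everywhere (s1: 12>7, s2: 3>-1, s3: 8>4, s4: 4>3).
C2: no other strategy beats it everywhere (C1 at s1 (12>7); C3 at s1 (12>1); C4 at s1 (12>8); C5 at s1 (12>-2)).
Nothing dominates C3: C1 at s2 (10>-1); C2 at s2 (10>3); C4 at s2 (10>2); C5 at s1 (1>-2).
C2 strictly dominates C4 — s1: 12>8, s2: 3>2, s3: 8>5, s4: 4>0.
C5 is strictly dominated by C3 (s1: 1>-2, s2: 10>7, s3: 10>7, s4: 1>0).

C1, C4, C5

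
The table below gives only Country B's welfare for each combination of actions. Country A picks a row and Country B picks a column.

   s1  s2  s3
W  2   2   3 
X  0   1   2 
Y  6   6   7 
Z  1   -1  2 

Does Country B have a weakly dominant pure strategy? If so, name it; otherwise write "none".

s3 vs s1: W: 3>2, X: 2>0, Y: 7>6, Z: 2>1.
s3 vs s2: W: 3>2, X: 2>1, Y: 7>6, Z: 2>-1.
s3 is at least as good as every other strategy against every opponent action, so it is weakly dominant.

s3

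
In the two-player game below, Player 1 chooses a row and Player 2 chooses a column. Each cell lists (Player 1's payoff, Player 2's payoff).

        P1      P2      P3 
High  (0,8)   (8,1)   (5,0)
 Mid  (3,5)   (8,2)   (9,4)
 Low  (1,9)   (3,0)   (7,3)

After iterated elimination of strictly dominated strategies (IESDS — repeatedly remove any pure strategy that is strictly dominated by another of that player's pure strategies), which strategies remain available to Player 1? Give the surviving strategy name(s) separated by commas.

Mid

Row Low is eliminated: Mid beats it against every remaining column (P1: 3>1, P2: 8>3, P3: 9>7).
Player 2's strategy P2 is strictly dominated by P1 (High: 8>1, Mid: 5>2) and is removed.
Row High is eliminated: Mid beats it against every remaining column (P1: 3>0, P3: 9>5).
Column P3 is eliminated: P1 beats it against every remaining row (Mid: 5>4).
Among the remaining strategies, none is strictly dominated by another pure strategy of the same player, so the elimination stops.
Surviving strategies — Player 1: {Mid}; Player 2: {P1}.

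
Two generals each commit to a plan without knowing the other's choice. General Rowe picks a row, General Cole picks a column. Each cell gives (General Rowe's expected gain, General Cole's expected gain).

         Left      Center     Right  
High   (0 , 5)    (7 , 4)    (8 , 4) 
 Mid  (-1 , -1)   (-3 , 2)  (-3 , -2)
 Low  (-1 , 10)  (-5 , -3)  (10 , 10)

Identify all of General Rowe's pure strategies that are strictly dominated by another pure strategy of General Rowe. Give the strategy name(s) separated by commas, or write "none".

Mid

High is not dominated — it holds its own against Mid at Left (0>-1); Low at Left (0>-1).
High strictly dominates Mid — Left: 0>-1, Center: 7>-3, Right: 8>-3.
Low: no other strategy beats it everywhere (High at Right (10>8); Mid at Left (-1=-1)).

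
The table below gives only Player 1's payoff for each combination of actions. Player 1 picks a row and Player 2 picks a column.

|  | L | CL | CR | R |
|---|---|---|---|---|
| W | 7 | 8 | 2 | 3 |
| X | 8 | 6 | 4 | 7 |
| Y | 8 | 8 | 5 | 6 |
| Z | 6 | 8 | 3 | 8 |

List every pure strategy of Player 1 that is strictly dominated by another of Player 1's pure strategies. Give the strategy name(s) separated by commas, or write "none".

W is not dominated — it holds its own against X at CL (8>6); Y at CL (8=8); Z at L (7>6).
Nothing dominates X: W at L (8>7); Y at L (8=8); Z at L (8>6).
Y: no other strategy beats it everywhere (W at L (8>7); X at L (8=8); Z at L (8>6)).
Nothing dominates Z: W at CL (8=8); X at CL (8>6); Y at CL (8=8).

none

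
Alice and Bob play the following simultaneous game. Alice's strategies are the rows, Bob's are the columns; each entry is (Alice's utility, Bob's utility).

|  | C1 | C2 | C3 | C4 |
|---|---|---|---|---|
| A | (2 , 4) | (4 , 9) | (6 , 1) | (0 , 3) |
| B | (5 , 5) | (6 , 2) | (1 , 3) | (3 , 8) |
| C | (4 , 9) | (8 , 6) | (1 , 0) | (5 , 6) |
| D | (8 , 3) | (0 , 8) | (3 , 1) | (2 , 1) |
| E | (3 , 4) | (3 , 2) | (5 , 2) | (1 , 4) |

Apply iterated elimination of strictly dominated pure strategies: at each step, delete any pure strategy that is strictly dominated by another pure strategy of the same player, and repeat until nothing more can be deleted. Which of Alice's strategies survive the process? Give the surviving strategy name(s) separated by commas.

B, C, D

For Bob, C1 strictly dominates C3 on the remaining rows (A: 4>1, B: 5>3, C: 9>0, D: 3>1, E: 4>2); eliminate C3.
Alice's strategy A is strictly dominated by B (C1: 5>2, C2: 6>4, C4: 3>0) and is removed.
For Alice, B strictly dominates E on the remaining columns (C1: 5>3, C2: 6>3, C4: 3>1); eliminate E.
Among the remaining strategies, none is strictly dominated by another pure strategy of the same player, so the elimination stops.
Surviving strategies — Alice: {B, C, D}; Bob: {C1, C2, C4}.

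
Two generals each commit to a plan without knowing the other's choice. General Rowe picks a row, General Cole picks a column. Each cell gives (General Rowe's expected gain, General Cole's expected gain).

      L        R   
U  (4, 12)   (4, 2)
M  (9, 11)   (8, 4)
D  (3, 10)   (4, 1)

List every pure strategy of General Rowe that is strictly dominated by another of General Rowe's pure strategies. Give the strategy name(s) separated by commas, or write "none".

U: dominated, since M does at least as well everywhere (L: 9>4, R: 8>4).
Nothing dominates M: U at L (9>4); D at L (9>3).
D is strictly dominated by M (L: 9>3, R: 8>4).

U, D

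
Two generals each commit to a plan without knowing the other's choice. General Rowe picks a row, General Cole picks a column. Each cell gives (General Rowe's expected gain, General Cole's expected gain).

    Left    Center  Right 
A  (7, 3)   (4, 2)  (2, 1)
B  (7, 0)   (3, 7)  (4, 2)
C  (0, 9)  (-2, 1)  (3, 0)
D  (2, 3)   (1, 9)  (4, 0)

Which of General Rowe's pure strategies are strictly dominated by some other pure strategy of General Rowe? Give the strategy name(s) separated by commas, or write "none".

C

Nothing dominates A: B at Left (7=7); C at Left (7>0); D at Left (7>2).
B is not dominated — it holds its own against A at Left (7=7); C at Left (7>0); D at Left (7>2).
C: dominated, since B does at least as well everywhere (Left: 7>0, Center: 3>-2, Right: 4>3).
D: no other strategy beats it everywhere (A at Right (4>2); B at Right (4=4); C at Left (2>0)).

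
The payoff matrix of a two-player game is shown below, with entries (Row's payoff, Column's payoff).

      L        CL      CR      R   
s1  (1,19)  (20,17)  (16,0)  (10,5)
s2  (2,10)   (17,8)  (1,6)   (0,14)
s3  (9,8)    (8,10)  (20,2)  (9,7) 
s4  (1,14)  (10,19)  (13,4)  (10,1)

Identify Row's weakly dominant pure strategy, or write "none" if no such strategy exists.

none

s1 fails to dominate s2 at L (1<2).
s2 fails to dominate s1 at CL (17<20).
s3 fails to dominate s1 at CL (8<20).
s4 fails to dominate s1 at CL (10<20).
No single strategy dominates all the others.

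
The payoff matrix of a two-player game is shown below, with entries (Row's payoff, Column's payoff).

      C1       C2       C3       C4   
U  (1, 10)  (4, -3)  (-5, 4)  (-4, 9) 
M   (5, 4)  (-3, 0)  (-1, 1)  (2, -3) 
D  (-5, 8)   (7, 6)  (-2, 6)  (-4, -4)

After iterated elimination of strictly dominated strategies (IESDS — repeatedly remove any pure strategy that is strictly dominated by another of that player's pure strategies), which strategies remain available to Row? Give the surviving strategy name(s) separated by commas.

Column C2 is eliminated: C1 beats it against every remaining row (U: 10>-3, M: 4>0, D: 8>6).
Row U is eliminated: M beats it against every remaining column (C1: 5>1, C3: -1>-5, C4: 2>-4).
Row's strategy D is strictly dominated by M (C1: 5>-5, C3: -1>-2, C4: 2>-4) and is removed.
Column C3 is eliminated: C1 beats it against every remaining row (M: 4>1).
Column C4 is eliminated: C1 beats it against every remaining row (M: 4>-3).
Among the remaining strategies, none is strictly dominated by another pure strategy of the same player, so the elimination stops.
Surviving strategies — Row: {M}; Column: {C1}.

M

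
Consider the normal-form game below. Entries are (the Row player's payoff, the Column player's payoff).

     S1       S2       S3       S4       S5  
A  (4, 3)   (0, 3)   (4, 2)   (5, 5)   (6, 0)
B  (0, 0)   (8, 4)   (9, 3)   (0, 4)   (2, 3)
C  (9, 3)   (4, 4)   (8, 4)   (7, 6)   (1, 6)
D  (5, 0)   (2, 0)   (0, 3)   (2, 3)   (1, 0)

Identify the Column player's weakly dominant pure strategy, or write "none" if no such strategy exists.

S4

S4 vs S1: A: 5>3, B: 4>0, C: 6>3, D: 3>0.
S4 vs S2: A: 5>3, B: 4=4, C: 6>4, D: 3>0.
S4 vs S3: A: 5>2, B: 4>3, C: 6>4, D: 3=3.
S4 vs S5: A: 5>0, B: 4>3, C: 6=6, D: 3>0.
S4 is at least as good as every other strategy against every opponent action, so it is weakly dominant.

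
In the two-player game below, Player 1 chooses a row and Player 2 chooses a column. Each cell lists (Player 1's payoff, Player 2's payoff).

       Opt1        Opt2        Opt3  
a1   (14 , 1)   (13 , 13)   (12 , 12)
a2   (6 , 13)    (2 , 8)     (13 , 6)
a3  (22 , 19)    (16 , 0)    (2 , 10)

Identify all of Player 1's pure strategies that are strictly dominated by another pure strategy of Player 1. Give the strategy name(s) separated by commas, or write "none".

a1: no other strategy beats it everywhere (a2 at Opt1 (14>6); a3 at Opt3 (12>2)).
a2 is not dominated — it holds its own against a1 at Opt3 (13>12); a3 at Opt3 (13>2).
a3 is not dominated — it holds its own against a1 at Opt1 (22>14); a2 at Opt1 (22>6).

none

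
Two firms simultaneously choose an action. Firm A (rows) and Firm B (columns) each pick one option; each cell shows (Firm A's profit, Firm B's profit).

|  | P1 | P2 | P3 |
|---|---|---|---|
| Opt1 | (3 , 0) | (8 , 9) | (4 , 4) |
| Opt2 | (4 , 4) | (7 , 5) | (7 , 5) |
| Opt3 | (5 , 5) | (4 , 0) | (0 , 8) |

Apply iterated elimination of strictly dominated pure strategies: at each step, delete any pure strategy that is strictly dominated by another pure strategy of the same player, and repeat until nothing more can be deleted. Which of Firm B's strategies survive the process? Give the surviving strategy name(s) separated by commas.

For Firm B, P3 strictly dominates P1 on the remaining rows (Opt1: 4>0, Opt2: 5>4, Opt3: 8>5); eliminate P1.
Firm A's strategy Opt3 is strictly dominated by Opt1 (P2: 8>4, P3: 4>0) and is removed.
Among the remaining strategies, none is strictly dominated by another pure strategy of the same player, so the elimination stops.
Surviving strategies — Firm A: {Opt1, Opt2}; Firm B: {P2, P3}.

P2, P3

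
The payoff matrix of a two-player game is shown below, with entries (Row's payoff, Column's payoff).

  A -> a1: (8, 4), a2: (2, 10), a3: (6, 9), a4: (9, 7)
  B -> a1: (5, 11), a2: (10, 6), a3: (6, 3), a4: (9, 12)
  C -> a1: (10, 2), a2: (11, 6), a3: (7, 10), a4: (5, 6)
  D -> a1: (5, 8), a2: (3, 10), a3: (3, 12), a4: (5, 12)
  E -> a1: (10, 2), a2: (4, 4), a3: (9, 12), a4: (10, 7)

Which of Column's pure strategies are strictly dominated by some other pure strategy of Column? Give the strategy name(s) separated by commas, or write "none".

a1: dominated, since a4 does at least as well everywhere (A: 7>4, B: 12>11, C: 6>2, D: 12>8, E: 7>2).
Nothing dominates a2: a1 at A (10>4); a3 at A (10>9); a4 at A (10>7).
Nothing dominates a3: a1 at A (9>4); a2 at C (10>6); a4 at A (9>7).
a4: no other strategy beats it everywhere (a1 at A (7>4); a2 at B (12>6); a3 at B (12>3)).

a1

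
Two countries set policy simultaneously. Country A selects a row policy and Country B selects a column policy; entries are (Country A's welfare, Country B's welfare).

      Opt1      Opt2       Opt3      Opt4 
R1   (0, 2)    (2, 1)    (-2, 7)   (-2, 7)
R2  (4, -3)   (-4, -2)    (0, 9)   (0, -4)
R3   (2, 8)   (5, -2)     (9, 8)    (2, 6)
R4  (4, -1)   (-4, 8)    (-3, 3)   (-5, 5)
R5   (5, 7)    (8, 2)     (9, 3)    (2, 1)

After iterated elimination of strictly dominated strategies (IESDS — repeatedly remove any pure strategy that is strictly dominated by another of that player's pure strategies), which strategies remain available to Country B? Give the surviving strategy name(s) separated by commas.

Opt1, Opt3

Row R1 is eliminated: R3 beats it against every remaining column (Opt1: 2>0, Opt2: 5>2, Opt3: 9>-2, Opt4: 2>-2).
For Country A, R5 strictly dominates R2 on the remaining columns (Opt1: 5>4, Opt2: 8>-4, Opt3: 9>0, Opt4: 2>0); eliminate R2.
Country A's strategy R4 is strictly dominated by R5 (Opt1: 5>4, Opt2: 8>-4, Opt3: 9>-3, Opt4: 2>-5) and is removed.
Country B's strategy Opt2 is strictly dominated by Opt1 (R3: 8>-2, R5: 7>2) and is removed.
Column Opt4 is eliminated: Opt1 beats it against every remaining row (R3: 8>6, R5: 7>1).
Among the remaining strategies, none is strictly dominated by another pure strategy of the same player, so the elimination stops.
Surviving strategies — Country A: {R3, R5}; Country B: {Opt1, Opt3}.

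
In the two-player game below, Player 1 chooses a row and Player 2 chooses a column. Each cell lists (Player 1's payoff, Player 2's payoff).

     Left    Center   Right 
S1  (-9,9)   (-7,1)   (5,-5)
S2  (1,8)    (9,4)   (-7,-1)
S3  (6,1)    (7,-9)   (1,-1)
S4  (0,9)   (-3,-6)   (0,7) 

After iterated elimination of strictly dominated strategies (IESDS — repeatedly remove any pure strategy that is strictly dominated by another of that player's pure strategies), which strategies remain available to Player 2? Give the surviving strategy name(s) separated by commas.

Left

Row S4 is eliminated: S3 beats it against every remaining column (Left: 6>0, Center: 7>-3, Right: 1>0).
For Player 2, Left strictly dominates Center on the remaining rows (S1: 9>1, S2: 8>4, S3: 1>-9); eliminate Center.
Row S2 is eliminated: S3 beats it against every remaining column (Left: 6>1, Right: 1>-7).
Player 2's strategy Right is strictly dominated by Left (S1: 9>-5, S3: 1>-1) and is removed.
Player 1's strategy S1 is strictly dominated by S3 (Left: 6>-9) and is removed.
Among the remaining strategies, none is strictly dominated by another pure strategy of the same player, so the elimination stops.
Surviving strategies — Player 1: {S3}; Player 2: {Left}.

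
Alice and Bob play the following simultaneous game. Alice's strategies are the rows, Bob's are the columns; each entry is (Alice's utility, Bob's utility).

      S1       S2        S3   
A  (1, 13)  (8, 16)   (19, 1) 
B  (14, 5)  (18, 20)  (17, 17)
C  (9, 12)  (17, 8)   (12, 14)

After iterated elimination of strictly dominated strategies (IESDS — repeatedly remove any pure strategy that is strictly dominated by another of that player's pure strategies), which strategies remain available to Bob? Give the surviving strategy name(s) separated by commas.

S2

Alice's strategy C is strictly dominated by B (S1: 14>9, S2: 18>17, S3: 17>12) and is removed.
Column S1 is eliminated: S2 beats it against every remaining row (A: 16>13, B: 20>5).
Column S3 is eliminated: S2 beats it against every remaining row (A: 16>1, B: 20>17).
For Alice, B strictly dominates A on the remaining columns (S2: 18>8); eliminate A.
Among the remaining strategies, none is strictly dominated by another pure strategy of the same player, so the elimination stops.
Surviving strategies — Alice: {B}; Bob: {S2}.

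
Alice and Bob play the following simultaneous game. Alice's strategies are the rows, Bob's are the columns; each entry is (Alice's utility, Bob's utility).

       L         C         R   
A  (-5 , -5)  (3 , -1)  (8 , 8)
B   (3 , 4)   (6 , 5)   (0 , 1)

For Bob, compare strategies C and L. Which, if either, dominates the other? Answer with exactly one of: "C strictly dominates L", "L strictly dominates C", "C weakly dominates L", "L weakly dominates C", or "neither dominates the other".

C's payoffs vs L's, by Alice's action — A: -1>-5, B: 5>4.
C gives a strictly higher payoff against each opponent action, so C strictly dominates L.

C strictly dominates L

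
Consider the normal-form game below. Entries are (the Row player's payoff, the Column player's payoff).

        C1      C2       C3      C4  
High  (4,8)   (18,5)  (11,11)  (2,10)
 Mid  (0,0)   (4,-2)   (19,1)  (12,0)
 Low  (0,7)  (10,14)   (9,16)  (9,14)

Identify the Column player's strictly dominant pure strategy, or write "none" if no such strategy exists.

C3

C3 vs C1: High: 11>8, Mid: 1>0, Low: 16>7.
C3 vs C2: High: 11>5, Mid: 1>-2, Low: 16>14.
C3 vs C4: High: 11>10, Mid: 1>0, Low: 16>14.
C3 strictly beats every other strategy against every opponent action, so it is strictly dominant.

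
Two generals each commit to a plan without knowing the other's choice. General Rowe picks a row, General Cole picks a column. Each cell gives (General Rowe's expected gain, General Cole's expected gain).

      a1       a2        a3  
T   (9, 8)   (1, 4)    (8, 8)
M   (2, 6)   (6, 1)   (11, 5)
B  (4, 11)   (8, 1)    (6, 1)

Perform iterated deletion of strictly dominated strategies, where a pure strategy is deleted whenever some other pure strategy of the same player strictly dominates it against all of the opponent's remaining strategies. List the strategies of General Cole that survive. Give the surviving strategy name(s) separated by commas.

a1, a3

For General Cole, a1 strictly dominates a2 on the remaining rows (T: 8>4, M: 6>1, B: 11>1); eliminate a2.
General Rowe's strategy B is strictly dominated by T (a1: 9>4, a3: 8>6) and is removed.
Among the remaining strategies, none is strictly dominated by another pure strategy of the same player, so the elimination stops.
Surviving strategies — General Rowe: {T, M}; General Cole: {a1, a3}.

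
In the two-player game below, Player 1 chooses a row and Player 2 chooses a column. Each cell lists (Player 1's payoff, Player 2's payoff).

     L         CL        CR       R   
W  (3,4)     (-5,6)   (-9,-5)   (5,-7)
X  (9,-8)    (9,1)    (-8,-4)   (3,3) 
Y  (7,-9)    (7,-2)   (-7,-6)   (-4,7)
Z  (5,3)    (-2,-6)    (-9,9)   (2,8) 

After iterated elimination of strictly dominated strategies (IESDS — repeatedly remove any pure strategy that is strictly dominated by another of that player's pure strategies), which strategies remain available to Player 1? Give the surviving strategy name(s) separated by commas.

W, X

Player 1's strategy Z is strictly dominated by X (L: 9>5, CL: 9>-2, CR: -8>-9, R: 3>2) and is removed.
For Player 2, CL strictly dominates L on the remaining rows (W: 6>4, X: 1>-8, Y: -2>-9); eliminate L.
Column CR is eliminated: CL beats it against every remaining row (W: 6>-5, X: 1>-4, Y: -2>-6).
Player 1's strategy Y is strictly dominated by X (CL: 9>7, R: 3>-4) and is removed.
Among the remaining strategies, none is strictly dominated by another pure strategy of the same player, so the elimination stops.
Surviving strategies — Player 1: {W, X}; Player 2: {CL, R}.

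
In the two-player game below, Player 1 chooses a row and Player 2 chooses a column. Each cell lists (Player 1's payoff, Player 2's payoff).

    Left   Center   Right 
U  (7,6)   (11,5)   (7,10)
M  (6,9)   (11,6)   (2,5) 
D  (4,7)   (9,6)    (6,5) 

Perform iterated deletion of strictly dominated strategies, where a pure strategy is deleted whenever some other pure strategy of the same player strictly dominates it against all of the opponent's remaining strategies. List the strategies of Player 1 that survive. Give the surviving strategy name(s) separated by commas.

U

Row D is eliminated: U beats it against every remaining column (Left: 7>4, Center: 11>9, Right: 7>6).
Player 2's strategy Center is strictly dominated by Left (U: 6>5, M: 9>6) and is removed.
Player 1's strategy M is strictly dominated by U (Left: 7>6, Right: 7>2) and is removed.
For Player 2, Right strictly dominates Left on the remaining rows (U: 10>6); eliminate Left.
Among the remaining strategies, none is strictly dominated by another pure strategy of the same player, so the elimination stops.
Surviving strategies — Player 1: {U}; Player 2: {Right}.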